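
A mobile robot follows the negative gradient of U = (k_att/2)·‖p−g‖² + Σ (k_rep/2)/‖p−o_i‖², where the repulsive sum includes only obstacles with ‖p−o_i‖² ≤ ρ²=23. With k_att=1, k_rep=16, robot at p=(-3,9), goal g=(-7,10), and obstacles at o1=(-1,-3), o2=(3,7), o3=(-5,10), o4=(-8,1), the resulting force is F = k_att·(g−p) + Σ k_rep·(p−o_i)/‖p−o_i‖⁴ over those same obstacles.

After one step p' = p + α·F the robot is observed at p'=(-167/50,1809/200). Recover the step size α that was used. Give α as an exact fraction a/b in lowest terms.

α = 1/8

F_att = 1·(g−p) = 1·(-4,1) = (-4.0000,1.0000)
o1: d²=148 > ρ²=23 → inactive
o2: d²=40 > ρ²=23 → inactive
o3: d²=5 ≤ ρ²=23; F_rep = 16·(2,-1)/5² = (1.2800,-0.6400)
o4: d²=89 > ρ²=23 → inactive
F = F_att + ΣF_rep = (-2.7200,0.3600)
Δp = p'−p = (-0.3400,0.0450); α = Δx/Fx = (-17/50) / (-68/25) = 1/8
check: Δy/Fy = (9/200) / (9/25) = 1/8 ✓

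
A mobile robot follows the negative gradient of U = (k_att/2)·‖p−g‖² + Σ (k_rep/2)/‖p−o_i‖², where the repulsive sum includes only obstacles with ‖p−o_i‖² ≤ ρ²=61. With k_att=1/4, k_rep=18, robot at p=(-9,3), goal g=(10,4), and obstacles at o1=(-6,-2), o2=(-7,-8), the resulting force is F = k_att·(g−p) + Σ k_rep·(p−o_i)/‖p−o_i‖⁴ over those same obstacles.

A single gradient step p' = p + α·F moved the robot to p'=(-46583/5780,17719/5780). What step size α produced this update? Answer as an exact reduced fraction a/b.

F_att = 1/4·(g−p) = 1/4·(19,1) = (4.7500,0.2500)
o1: d²=34 ≤ ρ²=61; F_rep = 18·(-3,5)/34² = (-0.0467,0.0779)
o2: d²=125 > ρ²=61 → inactive
F = F_att + ΣF_rep = (4.7033,0.3279)
Δp = p'−p = (0.9407,0.0656); α = Δx/Fx = (5437/5780) / (5437/1156) = 1/5
check: Δy/Fy = (379/5780) / (379/1156) = 1/5 ✓

α = 1/5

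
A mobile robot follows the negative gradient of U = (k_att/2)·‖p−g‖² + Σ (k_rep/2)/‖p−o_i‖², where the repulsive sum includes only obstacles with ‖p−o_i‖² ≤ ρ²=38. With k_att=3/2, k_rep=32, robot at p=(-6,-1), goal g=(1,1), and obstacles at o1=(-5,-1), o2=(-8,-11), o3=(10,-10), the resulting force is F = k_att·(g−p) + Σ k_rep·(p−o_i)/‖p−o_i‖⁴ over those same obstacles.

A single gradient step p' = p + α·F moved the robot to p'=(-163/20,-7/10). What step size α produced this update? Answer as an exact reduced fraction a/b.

α = 1/10

F_att = 3/2·(g−p) = 3/2·(7,2) = (10.5000,3.0000)
o1: d²=1 ≤ ρ²=38; F_rep = 32·(-1,0)/1² = (-32.0000,0.0000)
o2: d²=104 > ρ²=38 → inactive
o3: d²=337 > ρ²=38 → inactive
F = F_att + ΣF_rep = (-21.5000,3.0000)
Δp = p'−p = (-2.1500,0.3000); α = Δx/Fx = (-43/20) / (-43/2) = 1/10
check: Δy/Fy = (3/10) / (3) = 1/10 ✓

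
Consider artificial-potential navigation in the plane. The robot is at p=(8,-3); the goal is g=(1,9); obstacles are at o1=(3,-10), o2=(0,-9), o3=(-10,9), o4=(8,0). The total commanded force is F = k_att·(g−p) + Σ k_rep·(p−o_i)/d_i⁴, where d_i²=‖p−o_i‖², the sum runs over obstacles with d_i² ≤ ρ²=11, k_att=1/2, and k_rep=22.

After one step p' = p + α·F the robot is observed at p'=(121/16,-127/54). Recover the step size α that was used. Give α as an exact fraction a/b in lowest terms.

F_att = 1/2·(g−p) = 1/2·(-7,12) = (-3.5000,6.0000)
o1: d²=74 > ρ²=11 → inactive
o2: d²=100 > ρ²=11 → inactive
o3: d²=468 > ρ²=11 → inactive
o4: d²=9 ≤ ρ²=11; F_rep = 22·(0,-3)/9² = (0.0000,-0.8148)
F = F_att + ΣF_rep = (-3.5000,5.1852)
Δp = p'−p = (-0.4375,0.6481); α = Δx/Fx = (-7/16) / (-7/2) = 1/8
check: Δy/Fy = (35/54) / (140/27) = 1/8 ✓

α = 1/8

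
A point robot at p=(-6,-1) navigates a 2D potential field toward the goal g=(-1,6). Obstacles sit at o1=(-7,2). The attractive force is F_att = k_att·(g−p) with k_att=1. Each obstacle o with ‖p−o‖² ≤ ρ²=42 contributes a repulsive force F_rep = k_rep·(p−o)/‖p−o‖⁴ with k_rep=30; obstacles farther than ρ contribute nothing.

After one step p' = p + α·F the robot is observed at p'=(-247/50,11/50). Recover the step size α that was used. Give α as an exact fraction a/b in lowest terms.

α = 1/5

F_att = 1·(g−p) = 1·(5,7) = (5.0000,7.0000)
o1: d²=10 ≤ ρ²=42; F_rep = 30·(1,-3)/10² = (0.3000,-0.9000)
F = F_att + ΣF_rep = (5.3000,6.1000)
Δp = p'−p = (1.0600,1.2200); α = Δx/Fx = (53/50) / (53/10) = 1/5
check: Δy/Fy = (61/50) / (61/10) = 1/5 ✓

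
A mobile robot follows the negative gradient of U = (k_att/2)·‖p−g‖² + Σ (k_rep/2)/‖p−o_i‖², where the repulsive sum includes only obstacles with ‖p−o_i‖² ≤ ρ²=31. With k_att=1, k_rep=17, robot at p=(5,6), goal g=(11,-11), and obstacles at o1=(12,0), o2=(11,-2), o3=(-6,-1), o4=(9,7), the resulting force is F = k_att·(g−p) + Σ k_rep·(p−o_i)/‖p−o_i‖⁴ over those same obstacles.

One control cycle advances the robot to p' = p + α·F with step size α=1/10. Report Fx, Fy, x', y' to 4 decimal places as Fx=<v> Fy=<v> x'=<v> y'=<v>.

F_att = 1·(g−p) = 1·(6,-17) = (6.0000,-17.0000)
o1: d²=85 > ρ²=31 → inactive
o2: d²=100 > ρ²=31 → inactive
o3: d²=170 > ρ²=31 → inactive
o4: d²=17 ≤ ρ²=31; F_rep = 17·(-4,-1)/17² = (-0.2353,-0.0588)
F = F_att + ΣF_rep = (5.7647,-17.0588)
p' = p + 1/10·F = (5.5765,4.2941)

Fx=5.7647 Fy=-17.0588 x'=5.5765 y'=4.2941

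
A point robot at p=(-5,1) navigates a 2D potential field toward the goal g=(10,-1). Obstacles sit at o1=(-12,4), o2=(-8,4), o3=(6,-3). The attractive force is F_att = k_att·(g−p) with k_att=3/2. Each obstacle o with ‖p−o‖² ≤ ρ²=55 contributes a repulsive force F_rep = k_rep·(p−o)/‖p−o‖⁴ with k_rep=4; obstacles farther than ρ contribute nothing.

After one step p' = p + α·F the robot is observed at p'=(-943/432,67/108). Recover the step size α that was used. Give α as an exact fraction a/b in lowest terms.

F_att = 3/2·(g−p) = 3/2·(15,-2) = (22.5000,-3.0000)
o1: d²=58 > ρ²=55 → inactive
o2: d²=18 ≤ ρ²=55; F_rep = 4·(3,-3)/18² = (0.0370,-0.0370)
o3: d²=137 > ρ²=55 → inactive
F = F_att + ΣF_rep = (22.5370,-3.0370)
Δp = p'−p = (2.8171,-0.3796); α = Δx/Fx = (1217/432) / (1217/54) = 1/8
check: Δy/Fy = (-41/108) / (-82/27) = 1/8 ✓

α = 1/8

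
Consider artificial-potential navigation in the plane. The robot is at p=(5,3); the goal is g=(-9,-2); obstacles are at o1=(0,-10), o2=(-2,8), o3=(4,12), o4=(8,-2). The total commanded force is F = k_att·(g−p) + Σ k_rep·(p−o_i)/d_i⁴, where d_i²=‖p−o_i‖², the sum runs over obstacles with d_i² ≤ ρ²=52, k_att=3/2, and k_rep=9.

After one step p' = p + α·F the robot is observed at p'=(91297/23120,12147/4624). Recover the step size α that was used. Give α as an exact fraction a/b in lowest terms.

F_att = 3/2·(g−p) = 3/2·(-14,-5) = (-21.0000,-7.5000)
o1: d²=194 > ρ²=52 → inactive
o2: d²=74 > ρ²=52 → inactive
o3: d²=82 > ρ²=52 → inactive
o4: d²=34 ≤ ρ²=52; F_rep = 9·(-3,5)/34² = (-0.0234,0.0389)
F = F_att + ΣF_rep = (-21.0234,-7.4611)
Δp = p'−p = (-1.0512,-0.3731); α = Δx/Fx = (-24303/23120) / (-24303/1156) = 1/20
check: Δy/Fy = (-1725/4624) / (-8625/1156) = 1/20 ✓

α = 1/20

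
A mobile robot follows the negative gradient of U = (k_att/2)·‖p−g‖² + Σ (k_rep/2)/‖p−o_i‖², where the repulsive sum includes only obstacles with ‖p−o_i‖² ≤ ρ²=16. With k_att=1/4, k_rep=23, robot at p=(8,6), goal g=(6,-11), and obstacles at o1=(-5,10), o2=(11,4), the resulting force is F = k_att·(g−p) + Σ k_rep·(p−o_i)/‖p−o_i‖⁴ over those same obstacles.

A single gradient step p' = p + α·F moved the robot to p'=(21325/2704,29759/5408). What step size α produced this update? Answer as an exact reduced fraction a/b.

α = 1/8

F_att = 1/4·(g−p) = 1/4·(-2,-17) = (-0.5000,-4.2500)
o1: d²=185 > ρ²=16 → inactive
o2: d²=13 ≤ ρ²=16; F_rep = 23·(-3,2)/13² = (-0.4083,0.2722)
F = F_att + ΣF_rep = (-0.9083,-3.9778)
Δp = p'−p = (-0.1135,-0.4972); α = Δx/Fx = (-307/2704) / (-307/338) = 1/8
check: Δy/Fy = (-2689/5408) / (-2689/676) = 1/8 ✓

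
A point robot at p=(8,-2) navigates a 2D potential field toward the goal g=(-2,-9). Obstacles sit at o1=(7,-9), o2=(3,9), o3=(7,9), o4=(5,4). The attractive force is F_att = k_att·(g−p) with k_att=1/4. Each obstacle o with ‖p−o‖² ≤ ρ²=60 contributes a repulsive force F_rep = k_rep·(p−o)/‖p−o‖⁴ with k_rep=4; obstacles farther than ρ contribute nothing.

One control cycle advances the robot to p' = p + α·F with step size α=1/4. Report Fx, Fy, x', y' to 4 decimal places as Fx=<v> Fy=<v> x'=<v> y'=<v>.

Fx=-2.4925 Fy=-1.7507 x'=7.3769 y'=-2.4377

F_att = 1/4·(g−p) = 1/4·(-10,-7) = (-2.5000,-1.7500)
o1: d²=50 ≤ ρ²=60; F_rep = 4·(1,7)/50² = (0.0016,0.0112)
o2: d²=146 > ρ²=60 → inactive
o3: d²=122 > ρ²=60 → inactive
o4: d²=45 ≤ ρ²=60; F_rep = 4·(3,-6)/45² = (0.0059,-0.0119)
F = F_att + ΣF_rep = (-2.4925,-1.7507)
p' = p + 1/4·F = (7.3769,-2.4377)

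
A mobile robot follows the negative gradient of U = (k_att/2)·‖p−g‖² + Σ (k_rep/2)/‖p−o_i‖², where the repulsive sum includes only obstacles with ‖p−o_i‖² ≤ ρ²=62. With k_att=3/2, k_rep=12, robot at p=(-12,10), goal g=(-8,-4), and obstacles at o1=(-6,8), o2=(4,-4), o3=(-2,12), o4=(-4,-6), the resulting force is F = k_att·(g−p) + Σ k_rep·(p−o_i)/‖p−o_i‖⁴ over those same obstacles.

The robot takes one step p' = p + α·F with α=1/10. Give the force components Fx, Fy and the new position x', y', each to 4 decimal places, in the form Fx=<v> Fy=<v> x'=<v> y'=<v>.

Fx=5.9550 Fy=-20.9850 x'=-11.4045 y'=7.9015

F_att = 3/2·(g−p) = 3/2·(4,-14) = (6.0000,-21.0000)
o1: d²=40 ≤ ρ²=62; F_rep = 12·(-6,2)/40² = (-0.0450,0.0150)
o2: d²=452 > ρ²=62 → inactive
o3: d²=104 > ρ²=62 → inactive
o4: d²=320 > ρ²=62 → inactive
F = F_att + ΣF_rep = (5.9550,-20.9850)
p' = p + 1/10·F = (-11.4045,7.9015)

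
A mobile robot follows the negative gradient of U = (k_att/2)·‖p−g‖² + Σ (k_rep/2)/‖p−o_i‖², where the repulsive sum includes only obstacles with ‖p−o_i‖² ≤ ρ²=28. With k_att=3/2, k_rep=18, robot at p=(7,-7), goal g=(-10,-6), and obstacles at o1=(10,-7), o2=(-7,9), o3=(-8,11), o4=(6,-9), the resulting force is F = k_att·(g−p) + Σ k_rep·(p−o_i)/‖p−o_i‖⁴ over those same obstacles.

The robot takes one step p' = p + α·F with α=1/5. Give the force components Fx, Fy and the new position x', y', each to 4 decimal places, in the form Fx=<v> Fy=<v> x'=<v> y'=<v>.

F_att = 3/2·(g−p) = 3/2·(-17,1) = (-25.5000,1.5000)
o1: d²=9 ≤ ρ²=28; F_rep = 18·(-3,0)/9² = (-0.6667,0.0000)
o2: d²=452 > ρ²=28 → inactive
o3: d²=549 > ρ²=28 → inactive
o4: d²=5 ≤ ρ²=28; F_rep = 18·(1,2)/5² = (0.7200,1.4400)
F = F_att + ΣF_rep = (-25.4467,2.9400)
p' = p + 1/5·F = (1.9107,-6.4120)

Fx=-25.4467 Fy=2.9400 x'=1.9107 y'=-6.4120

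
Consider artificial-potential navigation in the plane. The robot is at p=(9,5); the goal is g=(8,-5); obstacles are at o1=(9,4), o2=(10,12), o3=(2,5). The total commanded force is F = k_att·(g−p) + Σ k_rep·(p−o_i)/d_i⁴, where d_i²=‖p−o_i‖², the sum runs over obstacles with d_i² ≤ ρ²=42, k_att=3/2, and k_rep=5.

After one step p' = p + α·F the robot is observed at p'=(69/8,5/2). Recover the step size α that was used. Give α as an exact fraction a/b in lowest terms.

F_att = 3/2·(g−p) = 3/2·(-1,-10) = (-1.5000,-15.0000)
o1: d²=1 ≤ ρ²=42; F_rep = 5·(0,1)/1² = (0.0000,5.0000)
o2: d²=50 > ρ²=42 → inactive
o3: d²=49 > ρ²=42 → inactive
F = F_att + ΣF_rep = (-1.5000,-10.0000)
Δp = p'−p = (-0.3750,-2.5000); α = Δx/Fx = (-3/8) / (-3/2) = 1/4
check: Δy/Fy = (-5/2) / (-10) = 1/4 ✓

α = 1/4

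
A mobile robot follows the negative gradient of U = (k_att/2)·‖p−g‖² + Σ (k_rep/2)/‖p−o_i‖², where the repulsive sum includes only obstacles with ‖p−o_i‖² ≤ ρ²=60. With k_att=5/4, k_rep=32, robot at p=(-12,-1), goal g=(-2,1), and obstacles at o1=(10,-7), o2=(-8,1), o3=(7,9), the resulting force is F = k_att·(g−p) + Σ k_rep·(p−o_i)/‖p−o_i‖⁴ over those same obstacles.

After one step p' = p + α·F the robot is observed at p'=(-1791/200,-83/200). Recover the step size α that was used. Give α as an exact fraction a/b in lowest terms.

α = 1/4

F_att = 5/4·(g−p) = 5/4·(10,2) = (12.5000,2.5000)
o1: d²=520 > ρ²=60 → inactive
o2: d²=20 ≤ ρ²=60; F_rep = 32·(-4,-2)/20² = (-0.3200,-0.1600)
o3: d²=461 > ρ²=60 → inactive
F = F_att + ΣF_rep = (12.1800,2.3400)
Δp = p'−p = (3.0450,0.5850); α = Δx/Fx = (609/200) / (609/50) = 1/4
check: Δy/Fy = (117/200) / (117/50) = 1/4 ✓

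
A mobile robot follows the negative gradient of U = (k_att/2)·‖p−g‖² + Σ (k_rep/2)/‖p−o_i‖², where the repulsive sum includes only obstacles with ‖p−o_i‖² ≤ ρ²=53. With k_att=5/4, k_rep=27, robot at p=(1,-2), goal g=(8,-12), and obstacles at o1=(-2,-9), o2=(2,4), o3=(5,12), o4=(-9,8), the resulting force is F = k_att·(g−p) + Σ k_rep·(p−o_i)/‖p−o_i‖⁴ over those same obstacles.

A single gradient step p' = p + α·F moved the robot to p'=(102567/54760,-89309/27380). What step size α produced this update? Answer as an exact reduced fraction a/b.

F_att = 5/4·(g−p) = 5/4·(7,-10) = (8.7500,-12.5000)
o1: d²=58 > ρ²=53 → inactive
o2: d²=37 ≤ ρ²=53; F_rep = 27·(-1,-6)/37² = (-0.0197,-0.1183)
o3: d²=212 > ρ²=53 → inactive
o4: d²=200 > ρ²=53 → inactive
F = F_att + ΣF_rep = (8.7303,-12.6183)
Δp = p'−p = (0.8730,-1.2618); α = Δx/Fx = (47807/54760) / (47807/5476) = 1/10
check: Δy/Fy = (-34549/27380) / (-34549/2738) = 1/10 ✓

α = 1/10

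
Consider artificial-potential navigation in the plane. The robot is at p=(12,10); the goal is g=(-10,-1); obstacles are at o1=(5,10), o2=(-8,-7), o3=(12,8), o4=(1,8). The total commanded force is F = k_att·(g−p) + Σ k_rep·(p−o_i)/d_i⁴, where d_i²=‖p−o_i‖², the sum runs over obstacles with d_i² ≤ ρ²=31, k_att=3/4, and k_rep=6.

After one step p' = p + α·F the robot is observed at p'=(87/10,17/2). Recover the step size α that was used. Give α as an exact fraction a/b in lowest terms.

α = 1/5

F_att = 3/4·(g−p) = 3/4·(-22,-11) = (-16.5000,-8.2500)
o1: d²=49 > ρ²=31 → inactive
o2: d²=689 > ρ²=31 → inactive
o3: d²=4 ≤ ρ²=31; F_rep = 6·(0,2)/4² = (0.0000,0.7500)
o4: d²=125 > ρ²=31 → inactive
F = F_att + ΣF_rep = (-16.5000,-7.5000)
Δp = p'−p = (-3.3000,-1.5000); α = Δx/Fx = (-33/10) / (-33/2) = 1/5
check: Δy/Fy = (-3/2) / (-15/2) = 1/5 ✓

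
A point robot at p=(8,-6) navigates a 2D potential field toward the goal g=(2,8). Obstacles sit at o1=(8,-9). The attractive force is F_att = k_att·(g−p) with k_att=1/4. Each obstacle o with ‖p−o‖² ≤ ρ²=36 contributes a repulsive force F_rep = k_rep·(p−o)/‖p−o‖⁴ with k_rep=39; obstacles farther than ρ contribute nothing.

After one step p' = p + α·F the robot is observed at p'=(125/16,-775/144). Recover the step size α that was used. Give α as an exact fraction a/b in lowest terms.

α = 1/8

F_att = 1/4·(g−p) = 1/4·(-6,14) = (-1.5000,3.5000)
o1: d²=9 ≤ ρ²=36; F_rep = 39·(0,3)/9² = (0.0000,1.4444)
F = F_att + ΣF_rep = (-1.5000,4.9444)
Δp = p'−p = (-0.1875,0.6181); α = Δx/Fx = (-3/16) / (-3/2) = 1/8
check: Δy/Fy = (89/144) / (89/18) = 1/8 ✓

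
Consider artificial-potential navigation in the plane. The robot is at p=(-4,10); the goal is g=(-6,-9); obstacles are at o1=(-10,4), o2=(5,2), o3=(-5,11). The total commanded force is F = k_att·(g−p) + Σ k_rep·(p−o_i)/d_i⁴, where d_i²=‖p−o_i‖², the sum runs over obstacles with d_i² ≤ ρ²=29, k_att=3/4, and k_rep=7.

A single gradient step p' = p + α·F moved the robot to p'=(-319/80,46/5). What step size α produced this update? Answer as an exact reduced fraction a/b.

F_att = 3/4·(g−p) = 3/4·(-2,-19) = (-1.5000,-14.2500)
o1: d²=72 > ρ²=29 → inactive
o2: d²=145 > ρ²=29 → inactive
o3: d²=2 ≤ ρ²=29; F_rep = 7·(1,-1)/2² = (1.7500,-1.7500)
F = F_att + ΣF_rep = (0.2500,-16.0000)
Δp = p'−p = (0.0125,-0.8000); α = Δx/Fx = (1/80) / (1/4) = 1/20
check: Δy/Fy = (-4/5) / (-16) = 1/20 ✓

α = 1/20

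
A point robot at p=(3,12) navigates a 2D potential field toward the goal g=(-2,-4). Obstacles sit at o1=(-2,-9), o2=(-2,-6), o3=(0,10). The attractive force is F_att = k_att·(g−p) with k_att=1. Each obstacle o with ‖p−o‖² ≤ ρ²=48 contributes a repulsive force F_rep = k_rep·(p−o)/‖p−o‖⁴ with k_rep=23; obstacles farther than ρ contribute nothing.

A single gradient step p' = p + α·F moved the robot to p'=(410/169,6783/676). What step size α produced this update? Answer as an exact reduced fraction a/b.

F_att = 1·(g−p) = 1·(-5,-16) = (-5.0000,-16.0000)
o1: d²=466 > ρ²=48 → inactive
o2: d²=349 > ρ²=48 → inactive
o3: d²=13 ≤ ρ²=48; F_rep = 23·(3,2)/13² = (0.4083,0.2722)
F = F_att + ΣF_rep = (-4.5917,-15.7278)
Δp = p'−p = (-0.5740,-1.9660); α = Δx/Fx = (-97/169) / (-776/169) = 1/8
check: Δy/Fy = (-1329/676) / (-2658/169) = 1/8 ✓

α = 1/8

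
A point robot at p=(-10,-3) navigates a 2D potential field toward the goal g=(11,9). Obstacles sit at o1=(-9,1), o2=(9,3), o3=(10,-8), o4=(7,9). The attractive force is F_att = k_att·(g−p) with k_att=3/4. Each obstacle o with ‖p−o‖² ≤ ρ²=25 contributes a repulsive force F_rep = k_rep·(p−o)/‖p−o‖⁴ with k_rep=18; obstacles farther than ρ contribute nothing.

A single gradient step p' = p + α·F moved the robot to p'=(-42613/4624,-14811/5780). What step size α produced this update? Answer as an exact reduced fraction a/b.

α = 1/20

F_att = 3/4·(g−p) = 3/4·(21,12) = (15.7500,9.0000)
o1: d²=17 ≤ ρ²=25; F_rep = 18·(-1,-4)/17² = (-0.0623,-0.2491)
o2: d²=397 > ρ²=25 → inactive
o3: d²=425 > ρ²=25 → inactive
o4: d²=433 > ρ²=25 → inactive
F = F_att + ΣF_rep = (15.6877,8.7509)
Δp = p'−p = (0.7844,0.4375); α = Δx/Fx = (3627/4624) / (18135/1156) = 1/20
check: Δy/Fy = (2529/5780) / (2529/289) = 1/20 ✓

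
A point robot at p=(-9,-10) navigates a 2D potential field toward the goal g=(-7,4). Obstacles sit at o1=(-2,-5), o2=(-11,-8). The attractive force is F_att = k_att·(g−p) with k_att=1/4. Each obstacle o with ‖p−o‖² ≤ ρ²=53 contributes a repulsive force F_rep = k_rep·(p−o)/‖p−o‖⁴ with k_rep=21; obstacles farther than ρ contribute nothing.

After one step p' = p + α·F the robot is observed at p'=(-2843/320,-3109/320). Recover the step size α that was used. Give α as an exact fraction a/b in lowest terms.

F_att = 1/4·(g−p) = 1/4·(2,14) = (0.5000,3.5000)
o1: d²=74 > ρ²=53 → inactive
o2: d²=8 ≤ ρ²=53; F_rep = 21·(2,-2)/8² = (0.6562,-0.6562)
F = F_att + ΣF_rep = (1.1562,2.8438)
Δp = p'−p = (0.1156,0.2844); α = Δx/Fx = (37/320) / (37/32) = 1/10
check: Δy/Fy = (91/320) / (91/32) = 1/10 ✓

α = 1/10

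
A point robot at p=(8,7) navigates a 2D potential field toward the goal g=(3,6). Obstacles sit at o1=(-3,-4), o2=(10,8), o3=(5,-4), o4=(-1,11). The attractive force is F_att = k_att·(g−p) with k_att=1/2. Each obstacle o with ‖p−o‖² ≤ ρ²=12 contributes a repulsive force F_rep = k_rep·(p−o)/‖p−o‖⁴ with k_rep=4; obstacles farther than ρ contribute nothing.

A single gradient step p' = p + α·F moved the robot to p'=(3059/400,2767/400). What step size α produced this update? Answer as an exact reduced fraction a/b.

F_att = 1/2·(g−p) = 1/2·(-5,-1) = (-2.5000,-0.5000)
o1: d²=242 > ρ²=12 → inactive
o2: d²=5 ≤ ρ²=12; F_rep = 4·(-2,-1)/5² = (-0.3200,-0.1600)
o3: d²=130 > ρ²=12 → inactive
o4: d²=97 > ρ²=12 → inactive
F = F_att + ΣF_rep = (-2.8200,-0.6600)
Δp = p'−p = (-0.3525,-0.0825); α = Δx/Fx = (-141/400) / (-141/50) = 1/8
check: Δy/Fy = (-33/400) / (-33/50) = 1/8 ✓

α = 1/8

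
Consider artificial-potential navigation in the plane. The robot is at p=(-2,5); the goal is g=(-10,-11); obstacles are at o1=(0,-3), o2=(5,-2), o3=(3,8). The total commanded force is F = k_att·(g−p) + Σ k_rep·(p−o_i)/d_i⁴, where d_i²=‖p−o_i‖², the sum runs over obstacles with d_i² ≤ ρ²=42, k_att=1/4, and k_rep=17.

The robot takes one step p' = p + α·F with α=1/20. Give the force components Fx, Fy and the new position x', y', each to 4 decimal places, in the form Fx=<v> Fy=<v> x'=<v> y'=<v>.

F_att = 1/4·(g−p) = 1/4·(-8,-16) = (-2.0000,-4.0000)
o1: d²=68 > ρ²=42 → inactive
o2: d²=98 > ρ²=42 → inactive
o3: d²=34 ≤ ρ²=42; F_rep = 17·(-5,-3)/34² = (-0.0735,-0.0441)
F = F_att + ΣF_rep = (-2.0735,-4.0441)
p' = p + 1/20·F = (-2.1037,4.7978)

Fx=-2.0735 Fy=-4.0441 x'=-2.1037 y'=4.7978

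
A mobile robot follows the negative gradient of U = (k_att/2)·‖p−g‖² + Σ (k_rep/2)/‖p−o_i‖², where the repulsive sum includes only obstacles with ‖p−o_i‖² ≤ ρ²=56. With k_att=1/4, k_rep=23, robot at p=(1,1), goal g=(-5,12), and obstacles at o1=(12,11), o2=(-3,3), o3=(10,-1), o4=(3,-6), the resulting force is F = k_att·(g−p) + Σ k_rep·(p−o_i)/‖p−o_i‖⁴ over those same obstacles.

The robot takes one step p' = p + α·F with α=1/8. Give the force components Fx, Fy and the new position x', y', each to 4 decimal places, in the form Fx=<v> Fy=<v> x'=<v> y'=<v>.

F_att = 1/4·(g−p) = 1/4·(-6,11) = (-1.5000,2.7500)
o1: d²=221 > ρ²=56 → inactive
o2: d²=20 ≤ ρ²=56; F_rep = 23·(4,-2)/20² = (0.2300,-0.1150)
o3: d²=85 > ρ²=56 → inactive
o4: d²=53 ≤ ρ²=56; F_rep = 23·(-2,7)/53² = (-0.0164,0.0573)
F = F_att + ΣF_rep = (-1.2864,2.6923)
p' = p + 1/8·F = (0.8392,1.3365)

Fx=-1.2864 Fy=2.6923 x'=0.8392 y'=1.3365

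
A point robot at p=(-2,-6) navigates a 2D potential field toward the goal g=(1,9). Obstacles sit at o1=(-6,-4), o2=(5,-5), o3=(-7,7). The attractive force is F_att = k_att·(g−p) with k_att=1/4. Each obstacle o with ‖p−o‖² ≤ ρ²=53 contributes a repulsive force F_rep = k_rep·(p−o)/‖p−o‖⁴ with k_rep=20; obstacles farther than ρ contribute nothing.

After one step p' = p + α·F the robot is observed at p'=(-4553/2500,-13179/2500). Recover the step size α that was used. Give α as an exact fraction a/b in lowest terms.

F_att = 1/4·(g−p) = 1/4·(3,15) = (0.7500,3.7500)
o1: d²=20 ≤ ρ²=53; F_rep = 20·(4,-2)/20² = (0.2000,-0.1000)
o2: d²=50 ≤ ρ²=53; F_rep = 20·(-7,-1)/50² = (-0.0560,-0.0080)
o3: d²=194 > ρ²=53 → inactive
F = F_att + ΣF_rep = (0.8940,3.6420)
Δp = p'−p = (0.1788,0.7284); α = Δx/Fx = (447/2500) / (447/500) = 1/5
check: Δy/Fy = (1821/2500) / (1821/500) = 1/5 ✓

α = 1/5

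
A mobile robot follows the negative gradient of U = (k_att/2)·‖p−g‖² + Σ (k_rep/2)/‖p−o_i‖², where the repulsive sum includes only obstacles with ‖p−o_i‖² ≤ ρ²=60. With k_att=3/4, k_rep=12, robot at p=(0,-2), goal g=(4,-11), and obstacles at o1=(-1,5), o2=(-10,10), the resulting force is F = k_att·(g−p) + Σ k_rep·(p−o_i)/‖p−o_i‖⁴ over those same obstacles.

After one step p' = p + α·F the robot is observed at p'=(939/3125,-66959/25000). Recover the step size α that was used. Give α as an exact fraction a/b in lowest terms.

α = 1/10

F_att = 3/4·(g−p) = 3/4·(4,-9) = (3.0000,-6.7500)
o1: d²=50 ≤ ρ²=60; F_rep = 12·(1,-7)/50² = (0.0048,-0.0336)
o2: d²=244 > ρ²=60 → inactive
F = F_att + ΣF_rep = (3.0048,-6.7836)
Δp = p'−p = (0.3005,-0.6784); α = Δx/Fx = (939/3125) / (1878/625) = 1/10
check: Δy/Fy = (-16959/25000) / (-16959/2500) = 1/10 ✓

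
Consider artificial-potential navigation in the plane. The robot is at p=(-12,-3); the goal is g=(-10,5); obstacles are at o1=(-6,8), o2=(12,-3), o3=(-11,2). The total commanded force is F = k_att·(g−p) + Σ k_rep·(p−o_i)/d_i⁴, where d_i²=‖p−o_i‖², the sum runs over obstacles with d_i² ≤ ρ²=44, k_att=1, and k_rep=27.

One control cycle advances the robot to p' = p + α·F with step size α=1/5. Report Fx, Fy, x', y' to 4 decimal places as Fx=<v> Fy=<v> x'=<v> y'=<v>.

Fx=1.9601 Fy=7.8003 x'=-11.6080 y'=-1.4399

F_att = 1·(g−p) = 1·(2,8) = (2.0000,8.0000)
o1: d²=157 > ρ²=44 → inactive
o2: d²=576 > ρ²=44 → inactive
o3: d²=26 ≤ ρ²=44; F_rep = 27·(-1,-5)/26² = (-0.0399,-0.1997)
F = F_att + ΣF_rep = (1.9601,7.8003)
p' = p + 1/5·F = (-11.6080,-1.4399)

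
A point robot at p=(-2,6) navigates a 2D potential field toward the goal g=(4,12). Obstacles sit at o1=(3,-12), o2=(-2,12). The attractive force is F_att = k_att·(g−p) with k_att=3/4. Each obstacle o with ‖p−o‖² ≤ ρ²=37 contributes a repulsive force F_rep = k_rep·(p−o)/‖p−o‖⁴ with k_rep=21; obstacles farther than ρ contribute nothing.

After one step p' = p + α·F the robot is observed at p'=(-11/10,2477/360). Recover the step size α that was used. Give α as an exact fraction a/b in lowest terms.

F_att = 3/4·(g−p) = 3/4·(6,6) = (4.5000,4.5000)
o1: d²=349 > ρ²=37 → inactive
o2: d²=36 ≤ ρ²=37; F_rep = 21·(0,-6)/36² = (0.0000,-0.0972)
F = F_att + ΣF_rep = (4.5000,4.4028)
Δp = p'−p = (0.9000,0.8806); α = Δx/Fx = (9/10) / (9/2) = 1/5
check: Δy/Fy = (317/360) / (317/72) = 1/5 ✓

α = 1/5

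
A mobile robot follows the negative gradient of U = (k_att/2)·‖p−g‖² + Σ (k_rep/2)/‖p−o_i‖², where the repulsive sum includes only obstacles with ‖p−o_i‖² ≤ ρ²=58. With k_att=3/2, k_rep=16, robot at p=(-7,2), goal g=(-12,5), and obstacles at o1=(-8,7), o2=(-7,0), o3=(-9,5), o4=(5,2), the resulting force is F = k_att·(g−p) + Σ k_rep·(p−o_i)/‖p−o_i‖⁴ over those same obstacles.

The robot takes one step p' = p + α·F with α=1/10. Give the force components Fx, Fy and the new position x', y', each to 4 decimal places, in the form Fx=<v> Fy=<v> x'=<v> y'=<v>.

Fx=-7.2870 Fy=6.0976 x'=-7.7287 y'=2.6098

F_att = 3/2·(g−p) = 3/2·(-5,3) = (-7.5000,4.5000)
o1: d²=26 ≤ ρ²=58; F_rep = 16·(1,-5)/26² = (0.0237,-0.1183)
o2: d²=4 ≤ ρ²=58; F_rep = 16·(0,2)/4² = (0.0000,2.0000)
o3: d²=13 ≤ ρ²=58; F_rep = 16·(2,-3)/13² = (0.1893,-0.2840)
o4: d²=144 > ρ²=58 → inactive
F = F_att + ΣF_rep = (-7.2870,6.0976)
p' = p + 1/10·F = (-7.7287,2.6098)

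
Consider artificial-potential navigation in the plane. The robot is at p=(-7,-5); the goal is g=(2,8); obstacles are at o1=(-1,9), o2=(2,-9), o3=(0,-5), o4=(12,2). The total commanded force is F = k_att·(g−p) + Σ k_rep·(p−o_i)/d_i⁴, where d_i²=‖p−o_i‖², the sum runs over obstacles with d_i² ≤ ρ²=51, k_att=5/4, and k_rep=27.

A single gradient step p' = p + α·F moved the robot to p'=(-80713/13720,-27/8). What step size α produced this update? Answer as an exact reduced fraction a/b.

F_att = 5/4·(g−p) = 5/4·(9,13) = (11.2500,16.2500)
o1: d²=232 > ρ²=51 → inactive
o2: d²=97 > ρ²=51 → inactive
o3: d²=49 ≤ ρ²=51; F_rep = 27·(-7,0)/49² = (-0.0787,0.0000)
o4: d²=410 > ρ²=51 → inactive
F = F_att + ΣF_rep = (11.1713,16.2500)
Δp = p'−p = (1.1171,1.6250); α = Δx/Fx = (15327/13720) / (15327/1372) = 1/10
check: Δy/Fy = (13/8) / (65/4) = 1/10 ✓

α = 1/10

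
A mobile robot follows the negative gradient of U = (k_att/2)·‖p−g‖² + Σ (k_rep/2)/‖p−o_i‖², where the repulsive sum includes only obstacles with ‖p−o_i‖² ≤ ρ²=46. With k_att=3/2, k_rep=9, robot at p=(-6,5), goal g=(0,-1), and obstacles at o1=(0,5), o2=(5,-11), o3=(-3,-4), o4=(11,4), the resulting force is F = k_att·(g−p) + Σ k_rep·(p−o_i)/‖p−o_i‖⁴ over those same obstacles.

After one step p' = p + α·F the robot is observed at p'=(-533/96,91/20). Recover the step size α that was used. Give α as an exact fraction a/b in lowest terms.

F_att = 3/2·(g−p) = 3/2·(6,-6) = (9.0000,-9.0000)
o1: d²=36 ≤ ρ²=46; F_rep = 9·(-6,0)/36² = (-0.0417,0.0000)
o2: d²=377 > ρ²=46 → inactive
o3: d²=90 > ρ²=46 → inactive
o4: d²=290 > ρ²=46 → inactive
F = F_att + ΣF_rep = (8.9583,-9.0000)
Δp = p'−p = (0.4479,-0.4500); α = Δx/Fx = (43/96) / (215/24) = 1/20
check: Δy/Fy = (-9/20) / (-9) = 1/20 ✓

α = 1/20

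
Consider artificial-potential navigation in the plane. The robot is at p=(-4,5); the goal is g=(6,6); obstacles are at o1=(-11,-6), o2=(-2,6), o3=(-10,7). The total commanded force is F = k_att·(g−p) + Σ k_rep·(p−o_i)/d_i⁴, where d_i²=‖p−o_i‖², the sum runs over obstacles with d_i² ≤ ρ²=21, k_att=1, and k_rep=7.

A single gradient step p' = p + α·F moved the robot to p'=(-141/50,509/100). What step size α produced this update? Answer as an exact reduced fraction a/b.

F_att = 1·(g−p) = 1·(10,1) = (10.0000,1.0000)
o1: d²=170 > ρ²=21 → inactive
o2: d²=5 ≤ ρ²=21; F_rep = 7·(-2,-1)/5² = (-0.5600,-0.2800)
o3: d²=40 > ρ²=21 → inactive
F = F_att + ΣF_rep = (9.4400,0.7200)
Δp = p'−p = (1.1800,0.0900); α = Δx/Fx = (59/50) / (236/25) = 1/8
check: Δy/Fy = (9/100) / (18/25) = 1/8 ✓

α = 1/8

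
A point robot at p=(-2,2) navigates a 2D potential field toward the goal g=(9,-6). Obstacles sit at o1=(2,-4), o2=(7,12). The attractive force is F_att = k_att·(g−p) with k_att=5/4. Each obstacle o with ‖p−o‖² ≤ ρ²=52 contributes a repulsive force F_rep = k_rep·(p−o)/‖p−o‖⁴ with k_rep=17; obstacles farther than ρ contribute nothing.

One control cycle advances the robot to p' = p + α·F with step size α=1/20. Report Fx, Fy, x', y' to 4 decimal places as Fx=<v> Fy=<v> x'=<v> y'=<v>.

F_att = 5/4·(g−p) = 5/4·(11,-8) = (13.7500,-10.0000)
o1: d²=52 ≤ ρ²=52; F_rep = 17·(-4,6)/52² = (-0.0251,0.0377)
o2: d²=181 > ρ²=52 → inactive
F = F_att + ΣF_rep = (13.7249,-9.9623)
p' = p + 1/20·F = (-1.3138,1.5019)

Fx=13.7249 Fy=-9.9623 x'=-1.3138 y'=1.5019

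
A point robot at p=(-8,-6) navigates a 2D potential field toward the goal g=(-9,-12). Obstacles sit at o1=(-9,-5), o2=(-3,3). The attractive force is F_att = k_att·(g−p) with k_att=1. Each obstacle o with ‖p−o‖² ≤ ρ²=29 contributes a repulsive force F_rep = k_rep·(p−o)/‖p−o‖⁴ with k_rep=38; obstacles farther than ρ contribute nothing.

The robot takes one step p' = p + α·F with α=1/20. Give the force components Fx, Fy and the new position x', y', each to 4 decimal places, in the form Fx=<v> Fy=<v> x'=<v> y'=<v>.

Fx=8.5000 Fy=-15.5000 x'=-7.5750 y'=-6.7750

F_att = 1·(g−p) = 1·(-1,-6) = (-1.0000,-6.0000)
o1: d²=2 ≤ ρ²=29; F_rep = 38·(1,-1)/2² = (9.5000,-9.5000)
o2: d²=106 > ρ²=29 → inactive
F = F_att + ΣF_rep = (8.5000,-15.5000)
p' = p + 1/20·F = (-7.5750,-6.7750)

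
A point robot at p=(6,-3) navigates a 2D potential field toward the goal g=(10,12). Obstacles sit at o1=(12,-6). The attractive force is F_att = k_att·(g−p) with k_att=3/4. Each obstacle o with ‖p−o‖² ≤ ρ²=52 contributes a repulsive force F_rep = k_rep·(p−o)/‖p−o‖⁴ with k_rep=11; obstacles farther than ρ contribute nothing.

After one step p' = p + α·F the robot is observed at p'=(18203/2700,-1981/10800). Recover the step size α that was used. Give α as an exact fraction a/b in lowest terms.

F_att = 3/4·(g−p) = 3/4·(4,15) = (3.0000,11.2500)
o1: d²=45 ≤ ρ²=52; F_rep = 11·(-6,3)/45² = (-0.0326,0.0163)
F = F_att + ΣF_rep = (2.9674,11.2663)
Δp = p'−p = (0.7419,2.8166); α = Δx/Fx = (2003/2700) / (2003/675) = 1/4
check: Δy/Fy = (30419/10800) / (30419/2700) = 1/4 ✓

α = 1/4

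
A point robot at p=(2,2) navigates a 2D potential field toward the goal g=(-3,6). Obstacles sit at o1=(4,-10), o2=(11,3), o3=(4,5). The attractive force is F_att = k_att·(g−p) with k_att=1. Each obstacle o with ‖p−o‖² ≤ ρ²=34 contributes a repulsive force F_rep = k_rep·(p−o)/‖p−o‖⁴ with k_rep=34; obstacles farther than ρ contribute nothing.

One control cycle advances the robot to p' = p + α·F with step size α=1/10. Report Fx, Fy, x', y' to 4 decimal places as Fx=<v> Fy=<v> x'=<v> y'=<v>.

F_att = 1·(g−p) = 1·(-5,4) = (-5.0000,4.0000)
o1: d²=148 > ρ²=34 → inactive
o2: d²=82 > ρ²=34 → inactive
o3: d²=13 ≤ ρ²=34; F_rep = 34·(-2,-3)/13² = (-0.4024,-0.6036)
F = F_att + ΣF_rep = (-5.4024,3.3964)
p' = p + 1/10·F = (1.4598,2.3396)

Fx=-5.4024 Fy=3.3964 x'=1.4598 y'=2.3396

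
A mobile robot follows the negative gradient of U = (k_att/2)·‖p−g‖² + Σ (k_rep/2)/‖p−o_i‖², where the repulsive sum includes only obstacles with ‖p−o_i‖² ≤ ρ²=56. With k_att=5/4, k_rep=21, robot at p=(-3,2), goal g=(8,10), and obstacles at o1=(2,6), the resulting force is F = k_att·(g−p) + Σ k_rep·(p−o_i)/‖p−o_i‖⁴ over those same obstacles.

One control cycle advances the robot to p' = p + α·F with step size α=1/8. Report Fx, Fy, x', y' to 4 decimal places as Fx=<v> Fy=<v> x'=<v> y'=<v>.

Fx=13.6875 Fy=9.9500 x'=-1.2891 y'=3.2438

F_att = 5/4·(g−p) = 5/4·(11,8) = (13.7500,10.0000)
o1: d²=41 ≤ ρ²=56; F_rep = 21·(-5,-4)/41² = (-0.0625,-0.0500)
F = F_att + ΣF_rep = (13.6875,9.9500)
p' = p + 1/8·F = (-1.2891,3.2438)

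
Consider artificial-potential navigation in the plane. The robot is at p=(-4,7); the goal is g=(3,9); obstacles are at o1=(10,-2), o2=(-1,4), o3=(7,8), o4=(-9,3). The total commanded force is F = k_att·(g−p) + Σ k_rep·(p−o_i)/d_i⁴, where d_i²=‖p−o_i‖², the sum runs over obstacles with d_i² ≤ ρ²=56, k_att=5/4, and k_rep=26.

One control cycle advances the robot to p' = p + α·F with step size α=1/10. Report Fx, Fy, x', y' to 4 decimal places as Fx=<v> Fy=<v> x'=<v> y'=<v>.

F_att = 5/4·(g−p) = 5/4·(7,2) = (8.7500,2.5000)
o1: d²=277 > ρ²=56 → inactive
o2: d²=18 ≤ ρ²=56; F_rep = 26·(-3,3)/18² = (-0.2407,0.2407)
o3: d²=122 > ρ²=56 → inactive
o4: d²=41 ≤ ρ²=56; F_rep = 26·(5,4)/41² = (0.0773,0.0619)
F = F_att + ΣF_rep = (8.5866,2.8026)
p' = p + 1/10·F = (-3.1413,7.2803)

Fx=8.5866 Fy=2.8026 x'=-3.1413 y'=7.2803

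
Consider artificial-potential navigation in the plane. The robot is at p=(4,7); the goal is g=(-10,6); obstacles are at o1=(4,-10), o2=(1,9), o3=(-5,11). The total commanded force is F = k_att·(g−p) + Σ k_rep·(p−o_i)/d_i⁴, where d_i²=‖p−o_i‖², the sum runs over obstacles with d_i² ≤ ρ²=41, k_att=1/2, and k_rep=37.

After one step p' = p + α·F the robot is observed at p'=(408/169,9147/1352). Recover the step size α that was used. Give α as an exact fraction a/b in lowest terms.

α = 1/4

F_att = 1/2·(g−p) = 1/2·(-14,-1) = (-7.0000,-0.5000)
o1: d²=289 > ρ²=41 → inactive
o2: d²=13 ≤ ρ²=41; F_rep = 37·(3,-2)/13² = (0.6568,-0.4379)
o3: d²=97 > ρ²=41 → inactive
F = F_att + ΣF_rep = (-6.3432,-0.9379)
Δp = p'−p = (-1.5858,-0.2345); α = Δx/Fx = (-268/169) / (-1072/169) = 1/4
check: Δy/Fy = (-317/1352) / (-317/338) = 1/4 ✓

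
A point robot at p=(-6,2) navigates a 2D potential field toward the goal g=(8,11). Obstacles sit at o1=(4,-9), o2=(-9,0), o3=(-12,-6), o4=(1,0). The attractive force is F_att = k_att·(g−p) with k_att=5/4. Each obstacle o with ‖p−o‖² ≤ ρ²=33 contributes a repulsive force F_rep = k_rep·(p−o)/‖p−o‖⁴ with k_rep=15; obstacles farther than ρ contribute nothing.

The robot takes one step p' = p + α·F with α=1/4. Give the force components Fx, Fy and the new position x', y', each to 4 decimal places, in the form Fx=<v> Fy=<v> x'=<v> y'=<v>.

Fx=17.7663 Fy=11.4275 x'=-1.5584 y'=4.8569

F_att = 5/4·(g−p) = 5/4·(14,9) = (17.5000,11.2500)
o1: d²=221 > ρ²=33 → inactive
o2: d²=13 ≤ ρ²=33; F_rep = 15·(3,2)/13² = (0.2663,0.1775)
o3: d²=100 > ρ²=33 → inactive
o4: d²=53 > ρ²=33 → inactive
F = F_att + ΣF_rep = (17.7663,11.4275)
p' = p + 1/4·F = (-1.5584,4.8569)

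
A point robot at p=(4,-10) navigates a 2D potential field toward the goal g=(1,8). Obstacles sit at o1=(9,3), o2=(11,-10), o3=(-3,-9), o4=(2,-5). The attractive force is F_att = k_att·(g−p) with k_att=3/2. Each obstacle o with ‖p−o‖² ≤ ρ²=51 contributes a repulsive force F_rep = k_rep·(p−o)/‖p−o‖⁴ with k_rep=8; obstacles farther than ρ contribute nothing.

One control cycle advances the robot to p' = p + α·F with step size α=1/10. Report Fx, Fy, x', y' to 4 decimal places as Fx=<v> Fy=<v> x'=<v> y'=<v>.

F_att = 3/2·(g−p) = 3/2·(-3,18) = (-4.5000,27.0000)
o1: d²=194 > ρ²=51 → inactive
o2: d²=49 ≤ ρ²=51; F_rep = 8·(-7,0)/49² = (-0.0233,0.0000)
o3: d²=50 ≤ ρ²=51; F_rep = 8·(7,-1)/50² = (0.0224,-0.0032)
o4: d²=29 ≤ ρ²=51; F_rep = 8·(2,-5)/29² = (0.0190,-0.0476)
F = F_att + ΣF_rep = (-4.4819,26.9492)
p' = p + 1/10·F = (3.5518,-7.3051)

Fx=-4.4819 Fy=26.9492 x'=3.5518 y'=-7.3051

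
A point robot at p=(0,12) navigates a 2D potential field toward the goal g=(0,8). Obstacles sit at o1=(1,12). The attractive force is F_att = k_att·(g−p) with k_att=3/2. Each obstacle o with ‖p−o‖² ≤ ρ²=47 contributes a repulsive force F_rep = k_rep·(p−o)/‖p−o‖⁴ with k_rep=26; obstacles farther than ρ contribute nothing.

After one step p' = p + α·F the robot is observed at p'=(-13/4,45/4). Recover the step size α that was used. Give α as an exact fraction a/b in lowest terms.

α = 1/8

F_att = 3/2·(g−p) = 3/2·(0,-4) = (0.0000,-6.0000)
o1: d²=1 ≤ ρ²=47; F_rep = 26·(-1,0)/1² = (-26.0000,0.0000)
F = F_att + ΣF_rep = (-26.0000,-6.0000)
Δp = p'−p = (-3.2500,-0.7500); α = Δx/Fx = (-13/4) / (-26) = 1/8
check: Δy/Fy = (-3/4) / (-6) = 1/8 ✓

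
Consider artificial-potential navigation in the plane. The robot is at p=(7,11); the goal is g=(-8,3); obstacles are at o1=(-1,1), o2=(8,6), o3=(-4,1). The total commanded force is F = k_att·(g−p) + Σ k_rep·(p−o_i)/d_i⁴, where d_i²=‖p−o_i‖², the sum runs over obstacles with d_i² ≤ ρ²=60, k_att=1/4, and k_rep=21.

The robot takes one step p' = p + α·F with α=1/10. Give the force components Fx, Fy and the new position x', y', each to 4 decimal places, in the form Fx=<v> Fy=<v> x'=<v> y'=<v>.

Fx=-3.7811 Fy=-1.8447 x'=6.6219 y'=10.8155

F_att = 1/4·(g−p) = 1/4·(-15,-8) = (-3.7500,-2.0000)
o1: d²=164 > ρ²=60 → inactive
o2: d²=26 ≤ ρ²=60; F_rep = 21·(-1,5)/26² = (-0.0311,0.1553)
o3: d²=221 > ρ²=60 → inactive
F = F_att + ΣF_rep = (-3.7811,-1.8447)
p' = p + 1/10·F = (6.6219,10.8155)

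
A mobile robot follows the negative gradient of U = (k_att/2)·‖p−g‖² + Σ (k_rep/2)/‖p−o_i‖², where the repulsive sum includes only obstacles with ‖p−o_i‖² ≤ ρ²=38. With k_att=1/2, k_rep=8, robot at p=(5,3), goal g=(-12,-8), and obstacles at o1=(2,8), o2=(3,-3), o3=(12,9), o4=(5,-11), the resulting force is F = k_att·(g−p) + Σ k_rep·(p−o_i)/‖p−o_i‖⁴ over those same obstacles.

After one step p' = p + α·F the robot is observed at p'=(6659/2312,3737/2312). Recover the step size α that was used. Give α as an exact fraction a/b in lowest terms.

F_att = 1/2·(g−p) = 1/2·(-17,-11) = (-8.5000,-5.5000)
o1: d²=34 ≤ ρ²=38; F_rep = 8·(3,-5)/34² = (0.0208,-0.0346)
o2: d²=40 > ρ²=38 → inactive
o3: d²=85 > ρ²=38 → inactive
o4: d²=196 > ρ²=38 → inactive
F = F_att + ΣF_rep = (-8.4792,-5.5346)
Δp = p'−p = (-2.1198,-1.3837); α = Δx/Fx = (-4901/2312) / (-4901/578) = 1/4
check: Δy/Fy = (-3199/2312) / (-3199/578) = 1/4 ✓

α = 1/4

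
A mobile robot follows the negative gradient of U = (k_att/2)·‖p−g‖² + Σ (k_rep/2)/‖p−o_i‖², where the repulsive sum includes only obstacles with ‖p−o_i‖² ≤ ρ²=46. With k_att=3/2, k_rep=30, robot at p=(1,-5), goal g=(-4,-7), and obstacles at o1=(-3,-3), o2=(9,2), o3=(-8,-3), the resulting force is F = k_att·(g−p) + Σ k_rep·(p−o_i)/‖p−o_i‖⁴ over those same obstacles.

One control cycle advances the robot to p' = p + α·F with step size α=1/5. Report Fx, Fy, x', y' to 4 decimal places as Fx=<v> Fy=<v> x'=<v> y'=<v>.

F_att = 3/2·(g−p) = 3/2·(-5,-2) = (-7.5000,-3.0000)
o1: d²=20 ≤ ρ²=46; F_rep = 30·(4,-2)/20² = (0.3000,-0.1500)
o2: d²=113 > ρ²=46 → inactive
o3: d²=85 > ρ²=46 → inactive
F = F_att + ΣF_rep = (-7.2000,-3.1500)
p' = p + 1/5·F = (-0.4400,-5.6300)

Fx=-7.2000 Fy=-3.1500 x'=-0.4400 y'=-5.6300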